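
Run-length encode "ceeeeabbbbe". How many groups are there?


Input: ceeeeabbbbe
Scanning for consecutive runs:
  Group 1: 'c' x 1 (positions 0-0)
  Group 2: 'e' x 4 (positions 1-4)
  Group 3: 'a' x 1 (positions 5-5)
  Group 4: 'b' x 4 (positions 6-9)
  Group 5: 'e' x 1 (positions 10-10)
Total groups: 5

5


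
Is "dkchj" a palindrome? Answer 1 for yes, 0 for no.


Input: dkchj
Reversed: jhckd
  Compare pos 0 ('d') with pos 4 ('j'): MISMATCH
  Compare pos 1 ('k') with pos 3 ('h'): MISMATCH
Result: not a palindrome

0


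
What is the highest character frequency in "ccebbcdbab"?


Input: ccebbcdbab
Character counts:
  'a': 1
  'b': 4
  'c': 3
  'd': 1
  'e': 1
Maximum frequency: 4

4


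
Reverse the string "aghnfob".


Input: aghnfob
Reading characters right to left:
  Position 6: 'b'
  Position 5: 'o'
  Position 4: 'f'
  Position 3: 'n'
  Position 2: 'h'
  Position 1: 'g'
  Position 0: 'a'
Reversed: bofnhga

bofnhga


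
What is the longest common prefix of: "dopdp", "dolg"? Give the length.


Words: dopdp, dolg
  Position 0: all 'd' => match
  Position 1: all 'o' => match
  Position 2: ('p', 'l') => mismatch, stop
LCP = "do" (length 2)

2


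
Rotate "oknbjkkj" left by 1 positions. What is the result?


Input: "oknbjkkj", rotate left by 1
First 1 characters: "o"
Remaining characters: "knbjkkj"
Concatenate remaining + first: "knbjkkj" + "o" = "knbjkkjo"

knbjkkjo


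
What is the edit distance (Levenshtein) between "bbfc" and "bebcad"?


Computing edit distance: "bbfc" -> "bebcad"
DP table:
           b    e    b    c    a    d
      0    1    2    3    4    5    6
  b   1    0    1    2    3    4    5
  b   2    1    1    1    2    3    4
  f   3    2    2    2    2    3    4
  c   4    3    3    3    2    3    4
Edit distance = dp[4][6] = 4

4


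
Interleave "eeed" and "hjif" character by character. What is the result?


Interleaving "eeed" and "hjif":
  Position 0: 'e' from first, 'h' from second => "eh"
  Position 1: 'e' from first, 'j' from second => "ej"
  Position 2: 'e' from first, 'i' from second => "ei"
  Position 3: 'd' from first, 'f' from second => "df"
Result: ehejeidf

ehejeidf


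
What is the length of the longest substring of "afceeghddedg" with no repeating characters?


Input: "afceeghddedg"
Sliding window (track last position of each char):
  Position 0 ('a'): window [0,0] length 1 -- new best
  Position 1 ('f'): window [0,1] length 2 -- new best
  Position 2 ('c'): window [0,2] length 3 -- new best
  Position 3 ('e'): window [0,3] length 4 -- new best
  Position 4 ('e'): repeat (last at 3), move window start to 4
  Position 4 ('e'): window [4,4] length 1
  Position 5 ('g'): window [4,5] length 2
  Position 6 ('h'): window [4,6] length 3
  Position 7 ('d'): window [4,7] length 4
  Position 8 ('d'): repeat (last at 7), move window start to 8
  Position 8 ('d'): window [8,8] length 1
  Position 9 ('e'): window [8,9] length 2
  Position 10 ('d'): repeat (last at 8), move window start to 9
  Position 10 ('d'): window [9,10] length 2
  Position 11 ('g'): window [9,11] length 3
Longest substring with no repeats: "afce" with length 4

4


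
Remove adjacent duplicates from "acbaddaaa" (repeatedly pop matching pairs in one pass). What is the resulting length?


Input: acbaddaaa
Stack-based adjacent duplicate removal:
  Read 'a': push. Stack: a
  Read 'c': push. Stack: ac
  Read 'b': push. Stack: acb
  Read 'a': push. Stack: acba
  Read 'd': push. Stack: acbad
  Read 'd': matches stack top 'd' => pop. Stack: acba
  Read 'a': matches stack top 'a' => pop. Stack: acb
  Read 'a': push. Stack: acba
  Read 'a': matches stack top 'a' => pop. Stack: acb
Final stack: "acb" (length 3)

3


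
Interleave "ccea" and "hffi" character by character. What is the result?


Interleaving "ccea" and "hffi":
  Position 0: 'c' from first, 'h' from second => "ch"
  Position 1: 'c' from first, 'f' from second => "cf"
  Position 2: 'e' from first, 'f' from second => "ef"
  Position 3: 'a' from first, 'i' from second => "ai"
Result: chcfefai

chcfefai


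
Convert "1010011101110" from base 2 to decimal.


Input: "1010011101110" in base 2
Positional expansion:
  Digit '1' (value 1) x 2^12 = 4096
  Digit '0' (value 0) x 2^11 = 0
  Digit '1' (value 1) x 2^10 = 1024
  Digit '0' (value 0) x 2^9 = 0
  Digit '0' (value 0) x 2^8 = 0
  Digit '1' (value 1) x 2^7 = 128
  Digit '1' (value 1) x 2^6 = 64
  Digit '1' (value 1) x 2^5 = 32
  Digit '0' (value 0) x 2^4 = 0
  Digit '1' (value 1) x 2^3 = 8
  Digit '1' (value 1) x 2^2 = 4
  Digit '1' (value 1) x 2^1 = 2
  Digit '0' (value 0) x 2^0 = 0
Sum = 5358

5358


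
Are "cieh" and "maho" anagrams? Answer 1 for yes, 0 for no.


Strings: "cieh", "maho"
Sorted first:  cehi
Sorted second: ahmo
Differ at position 0: 'c' vs 'a' => not anagrams

0


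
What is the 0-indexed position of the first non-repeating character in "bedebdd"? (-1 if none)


Input: bedebdd
Character frequencies:
  'b': 2
  'd': 3
  'e': 2
Scanning left to right for freq == 1:
  Position 0 ('b'): freq=2, skip
  Position 1 ('e'): freq=2, skip
  Position 2 ('d'): freq=3, skip
  Position 3 ('e'): freq=2, skip
  Position 4 ('b'): freq=2, skip
  Position 5 ('d'): freq=3, skip
  Position 6 ('d'): freq=3, skip
  No unique character found => answer = -1

-1


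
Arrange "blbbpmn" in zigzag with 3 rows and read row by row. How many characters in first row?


Zigzag "blbbpmn" into 3 rows:
Placing characters:
  'b' => row 0
  'l' => row 1
  'b' => row 2
  'b' => row 1
  'p' => row 0
  'm' => row 1
  'n' => row 2
Rows:
  Row 0: "bp"
  Row 1: "lbm"
  Row 2: "bn"
First row length: 2

2


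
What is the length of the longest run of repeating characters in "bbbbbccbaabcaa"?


Input: "bbbbbccbaabcaa"
Scanning for longest run:
  Position 1 ('b'): continues run of 'b', length=2
  Position 2 ('b'): continues run of 'b', length=3
  Position 3 ('b'): continues run of 'b', length=4
  Position 4 ('b'): continues run of 'b', length=5
  Position 5 ('c'): new char, reset run to 1
  Position 6 ('c'): continues run of 'c', length=2
  Position 7 ('b'): new char, reset run to 1
  Position 8 ('a'): new char, reset run to 1
  Position 9 ('a'): continues run of 'a', length=2
  Position 10 ('b'): new char, reset run to 1
  Position 11 ('c'): new char, reset run to 1
  Position 12 ('a'): new char, reset run to 1
  Position 13 ('a'): continues run of 'a', length=2
Longest run: 'b' with length 5

5


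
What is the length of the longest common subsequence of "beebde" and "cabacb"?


LCS of "beebde" and "cabacb"
DP table:
           c    a    b    a    c    b
      0    0    0    0    0    0    0
  b   0    0    0    1    1    1    1
  e   0    0    0    1    1    1    1
  e   0    0    0    1    1    1    1
  b   0    0    0    1    1    1    2
  d   0    0    0    1    1    1    2
  e   0    0    0    1    1    1    2
LCS length = dp[6][6] = 2

2


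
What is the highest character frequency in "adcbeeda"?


Input: adcbeeda
Character counts:
  'a': 2
  'b': 1
  'c': 1
  'd': 2
  'e': 2
Maximum frequency: 2

2


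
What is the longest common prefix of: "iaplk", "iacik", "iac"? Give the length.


Words: iaplk, iacik, iac
  Position 0: all 'i' => match
  Position 1: all 'a' => match
  Position 2: ('p', 'c', 'c') => mismatch, stop
LCP = "ia" (length 2)

2


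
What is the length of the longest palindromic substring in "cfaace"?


Input: "cfaace"
Checking substrings for palindromes:
  [2:4] "aa" (len 2) => palindrome
Longest palindromic substring: "aa" with length 2

2


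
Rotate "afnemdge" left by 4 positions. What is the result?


Input: "afnemdge", rotate left by 4
First 4 characters: "afne"
Remaining characters: "mdge"
Concatenate remaining + first: "mdge" + "afne" = "mdgeafne"

mdgeafne


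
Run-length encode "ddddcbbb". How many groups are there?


Input: ddddcbbb
Scanning for consecutive runs:
  Group 1: 'd' x 4 (positions 0-3)
  Group 2: 'c' x 1 (positions 4-4)
  Group 3: 'b' x 3 (positions 5-7)
Total groups: 3

3


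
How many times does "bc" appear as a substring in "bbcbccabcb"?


Searching for "bc" in "bbcbccabcb"
Scanning each position:
  Position 0: "bb" => no
  Position 1: "bc" => MATCH
  Position 2: "cb" => no
  Position 3: "bc" => MATCH
  Position 4: "cc" => no
  Position 5: "ca" => no
  Position 6: "ab" => no
  Position 7: "bc" => MATCH
  Position 8: "cb" => no
Total occurrences: 3

3


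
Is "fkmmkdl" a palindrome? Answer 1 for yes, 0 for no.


Input: fkmmkdl
Reversed: ldkmmkf
  Compare pos 0 ('f') with pos 6 ('l'): MISMATCH
  Compare pos 1 ('k') with pos 5 ('d'): MISMATCH
  Compare pos 2 ('m') with pos 4 ('k'): MISMATCH
Result: not a palindrome

0


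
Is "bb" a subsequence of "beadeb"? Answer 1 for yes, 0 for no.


Check if "bb" is a subsequence of "beadeb"
Greedy scan:
  Position 0 ('b'): matches sub[0] = 'b'
  Position 1 ('e'): no match needed
  Position 2 ('a'): no match needed
  Position 3 ('d'): no match needed
  Position 4 ('e'): no match needed
  Position 5 ('b'): matches sub[1] = 'b'
All 2 characters matched => is a subsequence

1


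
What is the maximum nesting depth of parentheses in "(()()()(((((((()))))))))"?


Input: "(()()()(((((((()))))))))"
Tracking depth:
  Position 0 '(': depth becomes 1
  Position 1 '(': depth becomes 2
  Position 2 ')': depth becomes 1
  Position 3 '(': depth becomes 2
  Position 4 ')': depth becomes 1
  Position 5 '(': depth becomes 2
  Position 6 ')': depth becomes 1
  Position 7 '(': depth becomes 2
  Position 8 '(': depth becomes 3
  Position 9 '(': depth becomes 4
  Position 10 '(': depth becomes 5
  Position 11 '(': depth becomes 6
  Position 12 '(': depth becomes 7
  Position 13 '(': depth becomes 8
  Position 14 '(': depth becomes 9
  Position 15 ')': depth becomes 8
  Position 16 ')': depth becomes 7
  Position 17 ')': depth becomes 6
  Position 18 ')': depth becomes 5
  Position 19 ')': depth becomes 4
  Position 20 ')': depth becomes 3
  Position 21 ')': depth becomes 2
  Position 22 ')': depth becomes 1
  Position 23 ')': depth becomes 0
Maximum depth reached: 9

9


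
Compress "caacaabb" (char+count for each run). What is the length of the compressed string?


Input: caacaabb
Runs:
  'c' x 1 => "c1"
  'a' x 2 => "a2"
  'c' x 1 => "c1"
  'a' x 2 => "a2"
  'b' x 2 => "b2"
Compressed: "c1a2c1a2b2"
Compressed length: 10

10


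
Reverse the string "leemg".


Input: leemg
Reading characters right to left:
  Position 4: 'g'
  Position 3: 'm'
  Position 2: 'e'
  Position 1: 'e'
  Position 0: 'l'
Reversed: gmeel

gmeel


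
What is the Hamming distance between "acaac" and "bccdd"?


Comparing "acaac" and "bccdd" position by position:
  Position 0: 'a' vs 'b' => differ
  Position 1: 'c' vs 'c' => same
  Position 2: 'a' vs 'c' => differ
  Position 3: 'a' vs 'd' => differ
  Position 4: 'c' vs 'd' => differ
Total differences (Hamming distance): 4

4


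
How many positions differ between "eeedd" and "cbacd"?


Comparing "eeedd" and "cbacd" position by position:
  Position 0: 'e' vs 'c' => DIFFER
  Position 1: 'e' vs 'b' => DIFFER
  Position 2: 'e' vs 'a' => DIFFER
  Position 3: 'd' vs 'c' => DIFFER
  Position 4: 'd' vs 'd' => same
Positions that differ: 4

4


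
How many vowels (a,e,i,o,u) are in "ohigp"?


Input: ohigp
Checking each character:
  'o' at position 0: vowel (running total: 1)
  'h' at position 1: consonant
  'i' at position 2: vowel (running total: 2)
  'g' at position 3: consonant
  'p' at position 4: consonant
Total vowels: 2

2


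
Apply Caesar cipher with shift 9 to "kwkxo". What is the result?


Caesar cipher: shift "kwkxo" by 9
  'k' (pos 10) + 9 = pos 19 = 't'
  'w' (pos 22) + 9 = pos 5 = 'f'
  'k' (pos 10) + 9 = pos 19 = 't'
  'x' (pos 23) + 9 = pos 6 = 'g'
  'o' (pos 14) + 9 = pos 23 = 'x'
Result: tftgx

tftgx


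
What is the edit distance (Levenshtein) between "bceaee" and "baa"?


Computing edit distance: "bceaee" -> "baa"
DP table:
           b    a    a
      0    1    2    3
  b   1    0    1    2
  c   2    1    1    2
  e   3    2    2    2
  a   4    3    2    2
  e   5    4    3    3
  e   6    5    4    4
Edit distance = dp[6][3] = 4

4


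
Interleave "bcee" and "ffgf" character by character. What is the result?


Interleaving "bcee" and "ffgf":
  Position 0: 'b' from first, 'f' from second => "bf"
  Position 1: 'c' from first, 'f' from second => "cf"
  Position 2: 'e' from first, 'g' from second => "eg"
  Position 3: 'e' from first, 'f' from second => "ef"
Result: bfcfegef

bfcfegef


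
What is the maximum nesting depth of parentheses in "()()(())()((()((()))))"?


Input: "()()(())()((()((()))))"
Tracking depth:
  Position 0 '(': depth becomes 1
  Position 1 ')': depth becomes 0
  Position 2 '(': depth becomes 1
  Position 3 ')': depth becomes 0
  Position 4 '(': depth becomes 1
  Position 5 '(': depth becomes 2
  Position 6 ')': depth becomes 1
  Position 7 ')': depth becomes 0
  Position 8 '(': depth becomes 1
  Position 9 ')': depth becomes 0
  Position 10 '(': depth becomes 1
  Position 11 '(': depth becomes 2
  Position 12 '(': depth becomes 3
  Position 13 ')': depth becomes 2
  Position 14 '(': depth becomes 3
  Position 15 '(': depth becomes 4
  Position 16 '(': depth becomes 5
  Position 17 ')': depth becomes 4
  Position 18 ')': depth becomes 3
  Position 19 ')': depth becomes 2
  Position 20 ')': depth becomes 1
  Position 21 ')': depth becomes 0
Maximum depth reached: 5

5


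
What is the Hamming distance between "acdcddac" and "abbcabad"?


Comparing "acdcddac" and "abbcabad" position by position:
  Position 0: 'a' vs 'a' => same
  Position 1: 'c' vs 'b' => differ
  Position 2: 'd' vs 'b' => differ
  Position 3: 'c' vs 'c' => same
  Position 4: 'd' vs 'a' => differ
  Position 5: 'd' vs 'b' => differ
  Position 6: 'a' vs 'a' => same
  Position 7: 'c' vs 'd' => differ
Total differences (Hamming distance): 5

5


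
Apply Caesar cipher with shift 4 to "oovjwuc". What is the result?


Caesar cipher: shift "oovjwuc" by 4
  'o' (pos 14) + 4 = pos 18 = 's'
  'o' (pos 14) + 4 = pos 18 = 's'
  'v' (pos 21) + 4 = pos 25 = 'z'
  'j' (pos 9) + 4 = pos 13 = 'n'
  'w' (pos 22) + 4 = pos 0 = 'a'
  'u' (pos 20) + 4 = pos 24 = 'y'
  'c' (pos 2) + 4 = pos 6 = 'g'
Result: ssznayg

ssznayg


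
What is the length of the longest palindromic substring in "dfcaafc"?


Input: "dfcaafc"
Checking substrings for palindromes:
  [3:5] "aa" (len 2) => palindrome
Longest palindromic substring: "aa" with length 2

2


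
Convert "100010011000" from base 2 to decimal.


Input: "100010011000" in base 2
Positional expansion:
  Digit '1' (value 1) x 2^11 = 2048
  Digit '0' (value 0) x 2^10 = 0
  Digit '0' (value 0) x 2^9 = 0
  Digit '0' (value 0) x 2^8 = 0
  Digit '1' (value 1) x 2^7 = 128
  Digit '0' (value 0) x 2^6 = 0
  Digit '0' (value 0) x 2^5 = 0
  Digit '1' (value 1) x 2^4 = 16
  Digit '1' (value 1) x 2^3 = 8
  Digit '0' (value 0) x 2^2 = 0
  Digit '0' (value 0) x 2^1 = 0
  Digit '0' (value 0) x 2^0 = 0
Sum = 2200

2200


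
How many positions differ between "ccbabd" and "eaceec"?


Comparing "ccbabd" and "eaceec" position by position:
  Position 0: 'c' vs 'e' => DIFFER
  Position 1: 'c' vs 'a' => DIFFER
  Position 2: 'b' vs 'c' => DIFFER
  Position 3: 'a' vs 'e' => DIFFER
  Position 4: 'b' vs 'e' => DIFFER
  Position 5: 'd' vs 'c' => DIFFER
Positions that differ: 6

6


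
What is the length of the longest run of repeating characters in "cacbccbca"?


Input: "cacbccbca"
Scanning for longest run:
  Position 1 ('a'): new char, reset run to 1
  Position 2 ('c'): new char, reset run to 1
  Position 3 ('b'): new char, reset run to 1
  Position 4 ('c'): new char, reset run to 1
  Position 5 ('c'): continues run of 'c', length=2
  Position 6 ('b'): new char, reset run to 1
  Position 7 ('c'): new char, reset run to 1
  Position 8 ('a'): new char, reset run to 1
Longest run: 'c' with length 2

2


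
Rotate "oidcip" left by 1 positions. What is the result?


Input: "oidcip", rotate left by 1
First 1 characters: "o"
Remaining characters: "idcip"
Concatenate remaining + first: "idcip" + "o" = "idcipo"

idcipo


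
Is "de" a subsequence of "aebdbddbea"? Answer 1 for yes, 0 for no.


Check if "de" is a subsequence of "aebdbddbea"
Greedy scan:
  Position 0 ('a'): no match needed
  Position 1 ('e'): no match needed
  Position 2 ('b'): no match needed
  Position 3 ('d'): matches sub[0] = 'd'
  Position 4 ('b'): no match needed
  Position 5 ('d'): no match needed
  Position 6 ('d'): no match needed
  Position 7 ('b'): no match needed
  Position 8 ('e'): matches sub[1] = 'e'
  Position 9 ('a'): no match needed
All 2 characters matched => is a subsequence

1


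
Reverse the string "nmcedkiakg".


Input: nmcedkiakg
Reading characters right to left:
  Position 9: 'g'
  Position 8: 'k'
  Position 7: 'a'
  Position 6: 'i'
  Position 5: 'k'
  Position 4: 'd'
  Position 3: 'e'
  Position 2: 'c'
  Position 1: 'm'
  Position 0: 'n'
Reversed: gkaikdecmn

gkaikdecmn


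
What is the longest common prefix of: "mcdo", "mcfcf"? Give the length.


Words: mcdo, mcfcf
  Position 0: all 'm' => match
  Position 1: all 'c' => match
  Position 2: ('d', 'f') => mismatch, stop
LCP = "mc" (length 2)

2


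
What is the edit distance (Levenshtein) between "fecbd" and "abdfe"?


Computing edit distance: "fecbd" -> "abdfe"
DP table:
           a    b    d    f    e
      0    1    2    3    4    5
  f   1    1    2    3    3    4
  e   2    2    2    3    4    3
  c   3    3    3    3    4    4
  b   4    4    3    4    4    5
  d   5    5    4    3    4    5
Edit distance = dp[5][5] = 5

5


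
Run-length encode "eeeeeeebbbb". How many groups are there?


Input: eeeeeeebbbb
Scanning for consecutive runs:
  Group 1: 'e' x 7 (positions 0-6)
  Group 2: 'b' x 4 (positions 7-10)
Total groups: 2

2


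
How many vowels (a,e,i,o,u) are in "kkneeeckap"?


Input: kkneeeckap
Checking each character:
  'k' at position 0: consonant
  'k' at position 1: consonant
  'n' at position 2: consonant
  'e' at position 3: vowel (running total: 1)
  'e' at position 4: vowel (running total: 2)
  'e' at position 5: vowel (running total: 3)
  'c' at position 6: consonant
  'k' at position 7: consonant
  'a' at position 8: vowel (running total: 4)
  'p' at position 9: consonant
Total vowels: 4

4


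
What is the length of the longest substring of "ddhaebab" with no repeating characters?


Input: "ddhaebab"
Sliding window (track last position of each char):
  Position 0 ('d'): window [0,0] length 1 -- new best
  Position 1 ('d'): repeat (last at 0), move window start to 1
  Position 1 ('d'): window [1,1] length 1
  Position 2 ('h'): window [1,2] length 2 -- new best
  Position 3 ('a'): window [1,3] length 3 -- new best
  Position 4 ('e'): window [1,4] length 4 -- new best
  Position 5 ('b'): window [1,5] length 5 -- new best
  Position 6 ('a'): repeat (last at 3), move window start to 4
  Position 6 ('a'): window [4,6] length 3
  Position 7 ('b'): repeat (last at 5), move window start to 6
  Position 7 ('b'): window [6,7] length 2
Longest substring with no repeats: "dhaeb" with length 5

5


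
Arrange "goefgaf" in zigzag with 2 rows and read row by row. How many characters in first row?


Zigzag "goefgaf" into 2 rows:
Placing characters:
  'g' => row 0
  'o' => row 1
  'e' => row 0
  'f' => row 1
  'g' => row 0
  'a' => row 1
  'f' => row 0
Rows:
  Row 0: "gegf"
  Row 1: "ofa"
First row length: 4

4


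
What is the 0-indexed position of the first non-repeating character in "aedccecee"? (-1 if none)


Input: aedccecee
Character frequencies:
  'a': 1
  'c': 3
  'd': 1
  'e': 4
Scanning left to right for freq == 1:
  Position 0 ('a'): unique! => answer = 0

0


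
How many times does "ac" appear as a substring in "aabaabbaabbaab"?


Searching for "ac" in "aabaabbaabbaab"
Scanning each position:
  Position 0: "aa" => no
  Position 1: "ab" => no
  Position 2: "ba" => no
  Position 3: "aa" => no
  Position 4: "ab" => no
  Position 5: "bb" => no
  Position 6: "ba" => no
  Position 7: "aa" => no
  Position 8: "ab" => no
  Position 9: "bb" => no
  Position 10: "ba" => no
  Position 11: "aa" => no
  Position 12: "ab" => no
Total occurrences: 0

0


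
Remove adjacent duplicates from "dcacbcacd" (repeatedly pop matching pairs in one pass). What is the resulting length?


Input: dcacbcacd
Stack-based adjacent duplicate removal:
  Read 'd': push. Stack: d
  Read 'c': push. Stack: dc
  Read 'a': push. Stack: dca
  Read 'c': push. Stack: dcac
  Read 'b': push. Stack: dcacb
  Read 'c': push. Stack: dcacbc
  Read 'a': push. Stack: dcacbca
  Read 'c': push. Stack: dcacbcac
  Read 'd': push. Stack: dcacbcacd
Final stack: "dcacbcacd" (length 9)

9


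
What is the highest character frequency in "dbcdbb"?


Input: dbcdbb
Character counts:
  'b': 3
  'c': 1
  'd': 2
Maximum frequency: 3

3


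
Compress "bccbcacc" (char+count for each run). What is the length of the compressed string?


Input: bccbcacc
Runs:
  'b' x 1 => "b1"
  'c' x 2 => "c2"
  'b' x 1 => "b1"
  'c' x 1 => "c1"
  'a' x 1 => "a1"
  'c' x 2 => "c2"
Compressed: "b1c2b1c1a1c2"
Compressed length: 12

12


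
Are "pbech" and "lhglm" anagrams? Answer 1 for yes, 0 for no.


Strings: "pbech", "lhglm"
Sorted first:  bcehp
Sorted second: ghllm
Differ at position 0: 'b' vs 'g' => not anagrams

0


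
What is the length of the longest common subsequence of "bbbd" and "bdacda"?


LCS of "bbbd" and "bdacda"
DP table:
           b    d    a    c    d    a
      0    0    0    0    0    0    0
  b   0    1    1    1    1    1    1
  b   0    1    1    1    1    1    1
  b   0    1    1    1    1    1    1
  d   0    1    2    2    2    2    2
LCS length = dp[4][6] = 2

2


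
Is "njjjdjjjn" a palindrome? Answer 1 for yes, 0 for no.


Input: njjjdjjjn
Reversed: njjjdjjjn
  Compare pos 0 ('n') with pos 8 ('n'): match
  Compare pos 1 ('j') with pos 7 ('j'): match
  Compare pos 2 ('j') with pos 6 ('j'): match
  Compare pos 3 ('j') with pos 5 ('j'): match
Result: palindrome

1


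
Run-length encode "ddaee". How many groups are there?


Input: ddaee
Scanning for consecutive runs:
  Group 1: 'd' x 2 (positions 0-1)
  Group 2: 'a' x 1 (positions 2-2)
  Group 3: 'e' x 2 (positions 3-4)
Total groups: 3

3


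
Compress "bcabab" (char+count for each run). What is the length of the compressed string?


Input: bcabab
Runs:
  'b' x 1 => "b1"
  'c' x 1 => "c1"
  'a' x 1 => "a1"
  'b' x 1 => "b1"
  'a' x 1 => "a1"
  'b' x 1 => "b1"
Compressed: "b1c1a1b1a1b1"
Compressed length: 12

12


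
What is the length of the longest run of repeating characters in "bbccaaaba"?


Input: "bbccaaaba"
Scanning for longest run:
  Position 1 ('b'): continues run of 'b', length=2
  Position 2 ('c'): new char, reset run to 1
  Position 3 ('c'): continues run of 'c', length=2
  Position 4 ('a'): new char, reset run to 1
  Position 5 ('a'): continues run of 'a', length=2
  Position 6 ('a'): continues run of 'a', length=3
  Position 7 ('b'): new char, reset run to 1
  Position 8 ('a'): new char, reset run to 1
Longest run: 'a' with length 3

3


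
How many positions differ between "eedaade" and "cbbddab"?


Comparing "eedaade" and "cbbddab" position by position:
  Position 0: 'e' vs 'c' => DIFFER
  Position 1: 'e' vs 'b' => DIFFER
  Position 2: 'd' vs 'b' => DIFFER
  Position 3: 'a' vs 'd' => DIFFER
  Position 4: 'a' vs 'd' => DIFFER
  Position 5: 'd' vs 'a' => DIFFER
  Position 6: 'e' vs 'b' => DIFFER
Positions that differ: 7

7


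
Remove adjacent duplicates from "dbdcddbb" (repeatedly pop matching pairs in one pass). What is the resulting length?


Input: dbdcddbb
Stack-based adjacent duplicate removal:
  Read 'd': push. Stack: d
  Read 'b': push. Stack: db
  Read 'd': push. Stack: dbd
  Read 'c': push. Stack: dbdc
  Read 'd': push. Stack: dbdcd
  Read 'd': matches stack top 'd' => pop. Stack: dbdc
  Read 'b': push. Stack: dbdcb
  Read 'b': matches stack top 'b' => pop. Stack: dbdc
Final stack: "dbdc" (length 4)

4


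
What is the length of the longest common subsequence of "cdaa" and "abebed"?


LCS of "cdaa" and "abebed"
DP table:
           a    b    e    b    e    d
      0    0    0    0    0    0    0
  c   0    0    0    0    0    0    0
  d   0    0    0    0    0    0    1
  a   0    1    1    1    1    1    1
  a   0    1    1    1    1    1    1
LCS length = dp[4][6] = 1

1


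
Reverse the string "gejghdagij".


Input: gejghdagij
Reading characters right to left:
  Position 9: 'j'
  Position 8: 'i'
  Position 7: 'g'
  Position 6: 'a'
  Position 5: 'd'
  Position 4: 'h'
  Position 3: 'g'
  Position 2: 'j'
  Position 1: 'e'
  Position 0: 'g'
Reversed: jigadhgjeg

jigadhgjeg


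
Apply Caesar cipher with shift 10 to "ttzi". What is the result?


Caesar cipher: shift "ttzi" by 10
  't' (pos 19) + 10 = pos 3 = 'd'
  't' (pos 19) + 10 = pos 3 = 'd'
  'z' (pos 25) + 10 = pos 9 = 'j'
  'i' (pos 8) + 10 = pos 18 = 's'
Result: ddjs

ddjs


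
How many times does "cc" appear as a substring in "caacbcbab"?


Searching for "cc" in "caacbcbab"
Scanning each position:
  Position 0: "ca" => no
  Position 1: "aa" => no
  Position 2: "ac" => no
  Position 3: "cb" => no
  Position 4: "bc" => no
  Position 5: "cb" => no
  Position 6: "ba" => no
  Position 7: "ab" => no
Total occurrences: 0

0


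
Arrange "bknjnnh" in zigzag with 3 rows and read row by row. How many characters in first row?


Zigzag "bknjnnh" into 3 rows:
Placing characters:
  'b' => row 0
  'k' => row 1
  'n' => row 2
  'j' => row 1
  'n' => row 0
  'n' => row 1
  'h' => row 2
Rows:
  Row 0: "bn"
  Row 1: "kjn"
  Row 2: "nh"
First row length: 2

2


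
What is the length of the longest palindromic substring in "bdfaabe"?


Input: "bdfaabe"
Checking substrings for palindromes:
  [3:5] "aa" (len 2) => palindrome
Longest palindromic substring: "aa" with length 2

2


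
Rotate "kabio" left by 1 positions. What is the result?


Input: "kabio", rotate left by 1
First 1 characters: "k"
Remaining characters: "abio"
Concatenate remaining + first: "abio" + "k" = "abiok"

abiok


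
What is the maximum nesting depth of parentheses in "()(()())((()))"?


Input: "()(()())((()))"
Tracking depth:
  Position 0 '(': depth becomes 1
  Position 1 ')': depth becomes 0
  Position 2 '(': depth becomes 1
  Position 3 '(': depth becomes 2
  Position 4 ')': depth becomes 1
  Position 5 '(': depth becomes 2
  Position 6 ')': depth becomes 1
  Position 7 ')': depth becomes 0
  Position 8 '(': depth becomes 1
  Position 9 '(': depth becomes 2
  Position 10 '(': depth becomes 3
  Position 11 ')': depth becomes 2
  Position 12 ')': depth becomes 1
  Position 13 ')': depth becomes 0
Maximum depth reached: 3

3


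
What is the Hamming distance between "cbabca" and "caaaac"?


Comparing "cbabca" and "caaaac" position by position:
  Position 0: 'c' vs 'c' => same
  Position 1: 'b' vs 'a' => differ
  Position 2: 'a' vs 'a' => same
  Position 3: 'b' vs 'a' => differ
  Position 4: 'c' vs 'a' => differ
  Position 5: 'a' vs 'c' => differ
Total differences (Hamming distance): 4

4


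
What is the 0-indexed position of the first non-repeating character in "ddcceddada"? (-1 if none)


Input: ddcceddada
Character frequencies:
  'a': 2
  'c': 2
  'd': 5
  'e': 1
Scanning left to right for freq == 1:
  Position 0 ('d'): freq=5, skip
  Position 1 ('d'): freq=5, skip
  Position 2 ('c'): freq=2, skip
  Position 3 ('c'): freq=2, skip
  Position 4 ('e'): unique! => answer = 4

4


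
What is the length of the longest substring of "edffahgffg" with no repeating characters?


Input: "edffahgffg"
Sliding window (track last position of each char):
  Position 0 ('e'): window [0,0] length 1 -- new best
  Position 1 ('d'): window [0,1] length 2 -- new best
  Position 2 ('f'): window [0,2] length 3 -- new best
  Position 3 ('f'): repeat (last at 2), move window start to 3
  Position 3 ('f'): window [3,3] length 1
  Position 4 ('a'): window [3,4] length 2
  Position 5 ('h'): window [3,5] length 3
  Position 6 ('g'): window [3,6] length 4 -- new best
  Position 7 ('f'): repeat (last at 3), move window start to 4
  Position 7 ('f'): window [4,7] length 4
  Position 8 ('f'): repeat (last at 7), move window start to 8
  Position 8 ('f'): window [8,8] length 1
  Position 9 ('g'): window [8,9] length 2
Longest substring with no repeats: "fahg" with length 4

4


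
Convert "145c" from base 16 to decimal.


Input: "145c" in base 16
Positional expansion:
  Digit '1' (value 1) x 16^3 = 4096
  Digit '4' (value 4) x 16^2 = 1024
  Digit '5' (value 5) x 16^1 = 80
  Digit 'c' (value 12) x 16^0 = 12
Sum = 5212

5212


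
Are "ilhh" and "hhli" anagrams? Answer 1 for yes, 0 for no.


Strings: "ilhh", "hhli"
Sorted first:  hhil
Sorted second: hhil
Sorted forms match => anagrams

1


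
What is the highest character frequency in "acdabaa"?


Input: acdabaa
Character counts:
  'a': 4
  'b': 1
  'c': 1
  'd': 1
Maximum frequency: 4

4


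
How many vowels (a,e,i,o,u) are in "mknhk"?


Input: mknhk
Checking each character:
  'm' at position 0: consonant
  'k' at position 1: consonant
  'n' at position 2: consonant
  'h' at position 3: consonant
  'k' at position 4: consonant
Total vowels: 0

0


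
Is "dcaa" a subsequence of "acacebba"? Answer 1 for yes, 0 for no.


Check if "dcaa" is a subsequence of "acacebba"
Greedy scan:
  Position 0 ('a'): no match needed
  Position 1 ('c'): no match needed
  Position 2 ('a'): no match needed
  Position 3 ('c'): no match needed
  Position 4 ('e'): no match needed
  Position 5 ('b'): no match needed
  Position 6 ('b'): no match needed
  Position 7 ('a'): no match needed
Only matched 0/4 characters => not a subsequence

0


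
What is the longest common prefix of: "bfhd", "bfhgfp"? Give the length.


Words: bfhd, bfhgfp
  Position 0: all 'b' => match
  Position 1: all 'f' => match
  Position 2: all 'h' => match
  Position 3: ('d', 'g') => mismatch, stop
LCP = "bfh" (length 3)

3


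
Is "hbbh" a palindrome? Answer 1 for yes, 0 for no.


Input: hbbh
Reversed: hbbh
  Compare pos 0 ('h') with pos 3 ('h'): match
  Compare pos 1 ('b') with pos 2 ('b'): match
Result: palindrome

1


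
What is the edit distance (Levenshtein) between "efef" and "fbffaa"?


Computing edit distance: "efef" -> "fbffaa"
DP table:
           f    b    f    f    a    a
      0    1    2    3    4    5    6
  e   1    1    2    3    4    5    6
  f   2    1    2    2    3    4    5
  e   3    2    2    3    3    4    5
  f   4    3    3    2    3    4    5
Edit distance = dp[4][6] = 5

5


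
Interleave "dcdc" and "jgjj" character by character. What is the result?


Interleaving "dcdc" and "jgjj":
  Position 0: 'd' from first, 'j' from second => "dj"
  Position 1: 'c' from first, 'g' from second => "cg"
  Position 2: 'd' from first, 'j' from second => "dj"
  Position 3: 'c' from first, 'j' from second => "cj"
Result: djcgdjcj

djcgdjcj


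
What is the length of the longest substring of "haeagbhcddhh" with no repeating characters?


Input: "haeagbhcddhh"
Sliding window (track last position of each char):
  Position 0 ('h'): window [0,0] length 1 -- new best
  Position 1 ('a'): window [0,1] length 2 -- new best
  Position 2 ('e'): window [0,2] length 3 -- new best
  Position 3 ('a'): repeat (last at 1), move window start to 2
  Position 3 ('a'): window [2,3] length 2
  Position 4 ('g'): window [2,4] length 3
  Position 5 ('b'): window [2,5] length 4 -- new best
  Position 6 ('h'): window [2,6] length 5 -- new best
  Position 7 ('c'): window [2,7] length 6 -- new best
  Position 8 ('d'): window [2,8] length 7 -- new best
  Position 9 ('d'): repeat (last at 8), move window start to 9
  Position 9 ('d'): window [9,9] length 1
  Position 10 ('h'): window [9,10] length 2
  Position 11 ('h'): repeat (last at 10), move window start to 11
  Position 11 ('h'): window [11,11] length 1
Longest substring with no repeats: "eagbhcd" with length 7

7


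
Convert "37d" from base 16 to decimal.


Input: "37d" in base 16
Positional expansion:
  Digit '3' (value 3) x 16^2 = 768
  Digit '7' (value 7) x 16^1 = 112
  Digit 'd' (value 13) x 16^0 = 13
Sum = 893

893


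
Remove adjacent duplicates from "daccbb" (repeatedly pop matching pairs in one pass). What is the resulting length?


Input: daccbb
Stack-based adjacent duplicate removal:
  Read 'd': push. Stack: d
  Read 'a': push. Stack: da
  Read 'c': push. Stack: dac
  Read 'c': matches stack top 'c' => pop. Stack: da
  Read 'b': push. Stack: dab
  Read 'b': matches stack top 'b' => pop. Stack: da
Final stack: "da" (length 2)

2


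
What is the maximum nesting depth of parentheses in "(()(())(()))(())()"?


Input: "(()(())(()))(())()"
Tracking depth:
  Position 0 '(': depth becomes 1
  Position 1 '(': depth becomes 2
  Position 2 ')': depth becomes 1
  Position 3 '(': depth becomes 2
  Position 4 '(': depth becomes 3
  Position 5 ')': depth becomes 2
  Position 6 ')': depth becomes 1
  Position 7 '(': depth becomes 2
  Position 8 '(': depth becomes 3
  Position 9 ')': depth becomes 2
  Position 10 ')': depth becomes 1
  Position 11 ')': depth becomes 0
  Position 12 '(': depth becomes 1
  Position 13 '(': depth becomes 2
  Position 14 ')': depth becomes 1
  Position 15 ')': depth becomes 0
  Position 16 '(': depth becomes 1
  Position 17 ')': depth becomes 0
Maximum depth reached: 3

3


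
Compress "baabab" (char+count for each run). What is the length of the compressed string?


Input: baabab
Runs:
  'b' x 1 => "b1"
  'a' x 2 => "a2"
  'b' x 1 => "b1"
  'a' x 1 => "a1"
  'b' x 1 => "b1"
Compressed: "b1a2b1a1b1"
Compressed length: 10

10


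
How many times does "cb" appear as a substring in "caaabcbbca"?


Searching for "cb" in "caaabcbbca"
Scanning each position:
  Position 0: "ca" => no
  Position 1: "aa" => no
  Position 2: "aa" => no
  Position 3: "ab" => no
  Position 4: "bc" => no
  Position 5: "cb" => MATCH
  Position 6: "bb" => no
  Position 7: "bc" => no
  Position 8: "ca" => no
Total occurrences: 1

1


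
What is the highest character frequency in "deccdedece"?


Input: deccdedece
Character counts:
  'c': 3
  'd': 3
  'e': 4
Maximum frequency: 4

4


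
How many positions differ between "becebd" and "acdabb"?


Comparing "becebd" and "acdabb" position by position:
  Position 0: 'b' vs 'a' => DIFFER
  Position 1: 'e' vs 'c' => DIFFER
  Position 2: 'c' vs 'd' => DIFFER
  Position 3: 'e' vs 'a' => DIFFER
  Position 4: 'b' vs 'b' => same
  Position 5: 'd' vs 'b' => DIFFER
Positions that differ: 5

5


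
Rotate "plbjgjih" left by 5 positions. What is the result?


Input: "plbjgjih", rotate left by 5
First 5 characters: "plbjg"
Remaining characters: "jih"
Concatenate remaining + first: "jih" + "plbjg" = "jihplbjg"

jihplbjg


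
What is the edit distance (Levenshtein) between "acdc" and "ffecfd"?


Computing edit distance: "acdc" -> "ffecfd"
DP table:
           f    f    e    c    f    d
      0    1    2    3    4    5    6
  a   1    1    2    3    4    5    6
  c   2    2    2    3    3    4    5
  d   3    3    3    3    4    4    4
  c   4    4    4    4    3    4    5
Edit distance = dp[4][6] = 5

5


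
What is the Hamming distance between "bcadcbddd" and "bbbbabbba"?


Comparing "bcadcbddd" and "bbbbabbba" position by position:
  Position 0: 'b' vs 'b' => same
  Position 1: 'c' vs 'b' => differ
  Position 2: 'a' vs 'b' => differ
  Position 3: 'd' vs 'b' => differ
  Position 4: 'c' vs 'a' => differ
  Position 5: 'b' vs 'b' => same
  Position 6: 'd' vs 'b' => differ
  Position 7: 'd' vs 'b' => differ
  Position 8: 'd' vs 'a' => differ
Total differences (Hamming distance): 7

7


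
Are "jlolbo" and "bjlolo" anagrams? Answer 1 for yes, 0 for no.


Strings: "jlolbo", "bjlolo"
Sorted first:  bjlloo
Sorted second: bjlloo
Sorted forms match => anagrams

1


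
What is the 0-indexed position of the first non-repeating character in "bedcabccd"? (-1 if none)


Input: bedcabccd
Character frequencies:
  'a': 1
  'b': 2
  'c': 3
  'd': 2
  'e': 1
Scanning left to right for freq == 1:
  Position 0 ('b'): freq=2, skip
  Position 1 ('e'): unique! => answer = 1

1


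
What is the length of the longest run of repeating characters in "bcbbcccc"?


Input: "bcbbcccc"
Scanning for longest run:
  Position 1 ('c'): new char, reset run to 1
  Position 2 ('b'): new char, reset run to 1
  Position 3 ('b'): continues run of 'b', length=2
  Position 4 ('c'): new char, reset run to 1
  Position 5 ('c'): continues run of 'c', length=2
  Position 6 ('c'): continues run of 'c', length=3
  Position 7 ('c'): continues run of 'c', length=4
Longest run: 'c' with length 4

4


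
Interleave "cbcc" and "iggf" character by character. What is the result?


Interleaving "cbcc" and "iggf":
  Position 0: 'c' from first, 'i' from second => "ci"
  Position 1: 'b' from first, 'g' from second => "bg"
  Position 2: 'c' from first, 'g' from second => "cg"
  Position 3: 'c' from first, 'f' from second => "cf"
Result: cibgcgcf

cibgcgcf


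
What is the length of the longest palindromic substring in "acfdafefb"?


Input: "acfdafefb"
Checking substrings for palindromes:
  [5:8] "fef" (len 3) => palindrome
Longest palindromic substring: "fef" with length 3

3


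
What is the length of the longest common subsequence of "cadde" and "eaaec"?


LCS of "cadde" and "eaaec"
DP table:
           e    a    a    e    c
      0    0    0    0    0    0
  c   0    0    0    0    0    1
  a   0    0    1    1    1    1
  d   0    0    1    1    1    1
  d   0    0    1    1    1    1
  e   0    1    1    1    2    2
LCS length = dp[5][5] = 2

2


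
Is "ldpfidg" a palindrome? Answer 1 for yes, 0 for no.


Input: ldpfidg
Reversed: gdifpdl
  Compare pos 0 ('l') with pos 6 ('g'): MISMATCH
  Compare pos 1 ('d') with pos 5 ('d'): match
  Compare pos 2 ('p') with pos 4 ('i'): MISMATCH
Result: not a palindrome

0


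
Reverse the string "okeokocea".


Input: okeokocea
Reading characters right to left:
  Position 8: 'a'
  Position 7: 'e'
  Position 6: 'c'
  Position 5: 'o'
  Position 4: 'k'
  Position 3: 'o'
  Position 2: 'e'
  Position 1: 'k'
  Position 0: 'o'
Reversed: aecokoeko

aecokoeko


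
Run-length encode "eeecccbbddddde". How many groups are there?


Input: eeecccbbddddde
Scanning for consecutive runs:
  Group 1: 'e' x 3 (positions 0-2)
  Group 2: 'c' x 3 (positions 3-5)
  Group 3: 'b' x 2 (positions 6-7)
  Group 4: 'd' x 5 (positions 8-12)
  Group 5: 'e' x 1 (positions 13-13)
Total groups: 5

5


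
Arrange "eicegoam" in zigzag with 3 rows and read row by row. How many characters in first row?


Zigzag "eicegoam" into 3 rows:
Placing characters:
  'e' => row 0
  'i' => row 1
  'c' => row 2
  'e' => row 1
  'g' => row 0
  'o' => row 1
  'a' => row 2
  'm' => row 1
Rows:
  Row 0: "eg"
  Row 1: "ieom"
  Row 2: "ca"
First row length: 2

2


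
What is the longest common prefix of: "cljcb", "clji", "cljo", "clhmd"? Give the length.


Words: cljcb, clji, cljo, clhmd
  Position 0: all 'c' => match
  Position 1: all 'l' => match
  Position 2: ('j', 'j', 'j', 'h') => mismatch, stop
LCP = "cl" (length 2)

2


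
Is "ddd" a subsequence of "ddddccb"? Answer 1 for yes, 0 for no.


Check if "ddd" is a subsequence of "ddddccb"
Greedy scan:
  Position 0 ('d'): matches sub[0] = 'd'
  Position 1 ('d'): matches sub[1] = 'd'
  Position 2 ('d'): matches sub[2] = 'd'
  Position 3 ('d'): no match needed
  Position 4 ('c'): no match needed
  Position 5 ('c'): no match needed
  Position 6 ('b'): no match needed
All 3 characters matched => is a subsequence

1


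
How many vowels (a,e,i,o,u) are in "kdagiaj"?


Input: kdagiaj
Checking each character:
  'k' at position 0: consonant
  'd' at position 1: consonant
  'a' at position 2: vowel (running total: 1)
  'g' at position 3: consonant
  'i' at position 4: vowel (running total: 2)
  'a' at position 5: vowel (running total: 3)
  'j' at position 6: consonant
Total vowels: 3

3


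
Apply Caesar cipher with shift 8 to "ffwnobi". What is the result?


Caesar cipher: shift "ffwnobi" by 8
  'f' (pos 5) + 8 = pos 13 = 'n'
  'f' (pos 5) + 8 = pos 13 = 'n'
  'w' (pos 22) + 8 = pos 4 = 'e'
  'n' (pos 13) + 8 = pos 21 = 'v'
  'o' (pos 14) + 8 = pos 22 = 'w'
  'b' (pos 1) + 8 = pos 9 = 'j'
  'i' (pos 8) + 8 = pos 16 = 'q'
Result: nnevwjq

nnevwjq
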